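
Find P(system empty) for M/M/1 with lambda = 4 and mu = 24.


P0 = 1 - rho = 1 - 4/24 = 0.8333

0.8333


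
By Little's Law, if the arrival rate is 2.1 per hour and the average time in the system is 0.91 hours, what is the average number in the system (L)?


L = lambda * W = 2.1 * 0.91 = 1.91

1.91


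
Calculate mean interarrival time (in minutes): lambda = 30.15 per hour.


Mean interarrival time = 60/lambda = 60/30.15 = 1.99 minutes

1.99 minutes


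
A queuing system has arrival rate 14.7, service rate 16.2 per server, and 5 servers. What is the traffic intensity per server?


rho = lambda / (c * mu) = 14.7 / (5 * 16.2) = 0.1815

0.1815


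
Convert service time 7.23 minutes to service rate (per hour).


mu = 60 / avg_service_time = 60 / 7.23 = 8.3 per hour

8.3 per hour


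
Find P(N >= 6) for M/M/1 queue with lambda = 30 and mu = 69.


P(N >= 6) = rho^6 = (30/69)^6 = 0.0068

0.0068


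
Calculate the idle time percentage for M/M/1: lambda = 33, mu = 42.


Idle fraction = (1 - rho) * 100 = (1 - 33/42) * 100 = 21.4%

21.4%


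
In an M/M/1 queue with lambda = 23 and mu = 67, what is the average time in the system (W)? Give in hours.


W = 1/(mu - lambda) = 1/(67 - 23) = 0.0227 hours

0.0227 hours


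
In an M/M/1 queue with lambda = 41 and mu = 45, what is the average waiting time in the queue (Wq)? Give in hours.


rho = 41/45; Wq = rho/(mu - lambda) = 0.2278 hours

0.2278 hours


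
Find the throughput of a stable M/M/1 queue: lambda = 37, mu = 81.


For a stable queue (lambda < mu), throughput = lambda = 37 per hour

37 per hour


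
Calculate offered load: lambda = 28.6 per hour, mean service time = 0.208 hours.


Offered load a = lambda * E[S] = 28.6 * 0.208 = 5.95 Erlangs

5.95 Erlangs


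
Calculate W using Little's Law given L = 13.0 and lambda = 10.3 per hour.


W = L / lambda = 13.0 / 10.3 = 1.2621 hours

1.2621 hours


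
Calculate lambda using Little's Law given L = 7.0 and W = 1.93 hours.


lambda = L / W = 7.0 / 1.93 = 3.63 per hour

3.63 per hour


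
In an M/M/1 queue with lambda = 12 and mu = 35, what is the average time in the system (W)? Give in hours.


W = 1/(mu - lambda) = 1/(35 - 12) = 0.0435 hours

0.0435 hours


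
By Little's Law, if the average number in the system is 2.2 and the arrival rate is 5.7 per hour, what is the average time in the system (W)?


W = L / lambda = 2.2 / 5.7 = 0.386 hours

0.386 hours


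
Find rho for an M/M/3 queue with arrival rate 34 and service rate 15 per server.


rho = lambda/(c*mu) = 34/(3*15) = 0.7556

0.7556


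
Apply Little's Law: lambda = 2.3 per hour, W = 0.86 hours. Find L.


L = lambda * W = 2.3 * 0.86 = 1.98

1.98


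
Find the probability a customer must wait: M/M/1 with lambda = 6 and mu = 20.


P(wait) = rho = lambda/mu = 6/20 = 0.3

0.3


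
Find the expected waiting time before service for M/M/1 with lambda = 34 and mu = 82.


rho = 34/82; Wq = rho/(mu - lambda) = 0.0086 hours

0.0086 hours


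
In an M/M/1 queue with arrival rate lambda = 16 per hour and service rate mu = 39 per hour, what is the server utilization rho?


rho = lambda/mu = 16/39 = 0.4103

0.4103


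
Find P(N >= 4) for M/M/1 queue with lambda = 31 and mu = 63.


P(N >= 4) = rho^4 = (31/63)^4 = 0.0586

0.0586


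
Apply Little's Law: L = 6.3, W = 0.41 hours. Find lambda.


lambda = L / W = 6.3 / 0.41 = 15.37 per hour

15.37 per hour


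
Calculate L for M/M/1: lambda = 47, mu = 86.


rho = 47/86; L = rho/(1-rho) = 1.21

1.21


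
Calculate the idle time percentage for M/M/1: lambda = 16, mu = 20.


Idle fraction = (1 - rho) * 100 = (1 - 16/20) * 100 = 20.0%

20.0%


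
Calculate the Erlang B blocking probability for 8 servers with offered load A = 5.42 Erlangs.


B(N,A) = (A^N/N!) / sum(A^k/k!, k=0..N) with N=8, A=5.42 = 0.0908

0.0908


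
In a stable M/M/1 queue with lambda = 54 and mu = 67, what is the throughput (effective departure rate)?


For a stable queue (lambda < mu), throughput = lambda = 54 per hour

54 per hour


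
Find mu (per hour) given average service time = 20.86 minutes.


mu = 60 / avg_service_time = 60 / 20.86 = 2.88 per hour

2.88 per hour


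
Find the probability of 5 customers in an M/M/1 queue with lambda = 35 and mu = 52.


rho = 35/52; P(n) = (1-rho)*rho^n = (1-35/52)*(35/52)^5 = 0.0452

0.0452


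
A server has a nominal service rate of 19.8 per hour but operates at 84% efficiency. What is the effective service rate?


Effective rate = mu * efficiency = 19.8 * 0.84 = 16.63 per hour

16.63 per hour


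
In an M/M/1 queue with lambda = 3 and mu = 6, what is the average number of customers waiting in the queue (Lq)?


rho = 3/6; Lq = rho^2/(1-rho) = 0.5

0.5


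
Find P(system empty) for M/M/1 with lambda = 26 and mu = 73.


P0 = 1 - rho = 1 - 26/73 = 0.6438

0.6438


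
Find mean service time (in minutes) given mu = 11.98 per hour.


Mean service time = 60/mu = 60/11.98 = 5.01 minutes

5.01 minutes


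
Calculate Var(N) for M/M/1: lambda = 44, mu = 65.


rho = 44/65; Var(N) = rho/(1-rho)^2 = 6.49

6.49


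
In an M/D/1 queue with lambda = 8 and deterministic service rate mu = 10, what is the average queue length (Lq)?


M/D/1: Lq = rho^2 / (2*(1-rho)) where rho = 8/10; Lq = 1.6

1.6


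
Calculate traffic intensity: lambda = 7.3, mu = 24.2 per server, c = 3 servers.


rho = lambda / (c * mu) = 7.3 / (3 * 24.2) = 0.1006

0.1006


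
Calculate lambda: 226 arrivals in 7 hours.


lambda = total arrivals / time = 226 / 7 = 32.29 per hour

32.29 per hour


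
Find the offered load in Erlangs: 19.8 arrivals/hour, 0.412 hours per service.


Offered load a = lambda * E[S] = 19.8 * 0.412 = 8.16 Erlangs

8.16 Erlangs


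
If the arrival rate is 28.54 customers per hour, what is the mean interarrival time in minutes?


Mean interarrival time = 60/lambda = 60/28.54 = 2.1 minutes

2.1 minutes


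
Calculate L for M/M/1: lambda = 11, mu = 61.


rho = 11/61; L = rho/(1-rho) = 0.22

0.22


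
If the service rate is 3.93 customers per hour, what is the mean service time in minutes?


Mean service time = 60/mu = 60/3.93 = 15.27 minutes

15.27 minutes


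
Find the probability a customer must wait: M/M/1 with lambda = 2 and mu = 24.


P(wait) = rho = lambda/mu = 2/24 = 0.0833

0.0833


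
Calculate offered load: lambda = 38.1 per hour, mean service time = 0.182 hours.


Offered load a = lambda * E[S] = 38.1 * 0.182 = 6.93 Erlangs

6.93 Erlangs


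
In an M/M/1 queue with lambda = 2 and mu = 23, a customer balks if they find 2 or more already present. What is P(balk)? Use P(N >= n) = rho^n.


P(N >= 2) = rho^2 = (2/23)^2 = 0.0076

0.0076


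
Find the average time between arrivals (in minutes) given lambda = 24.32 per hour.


Mean interarrival time = 60/lambda = 60/24.32 = 2.47 minutes

2.47 minutes


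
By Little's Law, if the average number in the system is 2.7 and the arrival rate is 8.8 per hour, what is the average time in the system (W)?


W = L / lambda = 2.7 / 8.8 = 0.3068 hours

0.3068 hours


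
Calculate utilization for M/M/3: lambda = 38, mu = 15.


rho = lambda/(c*mu) = 38/(3*15) = 0.8444

0.8444


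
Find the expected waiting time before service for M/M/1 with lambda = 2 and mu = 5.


rho = 2/5; Wq = rho/(mu - lambda) = 0.1333 hours

0.1333 hours


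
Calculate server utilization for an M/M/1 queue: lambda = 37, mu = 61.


rho = lambda/mu = 37/61 = 0.6066

0.6066


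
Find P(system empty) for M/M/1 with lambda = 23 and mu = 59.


P0 = 1 - rho = 1 - 23/59 = 0.6102

0.6102


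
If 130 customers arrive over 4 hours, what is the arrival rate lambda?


lambda = total arrivals / time = 130 / 4 = 32.5 per hour

32.5 per hour


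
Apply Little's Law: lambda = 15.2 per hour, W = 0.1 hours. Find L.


L = lambda * W = 15.2 * 0.1 = 1.52

1.52


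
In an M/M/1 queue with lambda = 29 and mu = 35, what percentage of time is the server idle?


Idle fraction = (1 - rho) * 100 = (1 - 29/35) * 100 = 17.1%

17.1%


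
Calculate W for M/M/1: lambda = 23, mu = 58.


W = 1/(mu - lambda) = 1/(58 - 23) = 0.0286 hours

0.0286 hours


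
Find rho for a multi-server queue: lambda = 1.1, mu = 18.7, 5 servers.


rho = lambda / (c * mu) = 1.1 / (5 * 18.7) = 0.0118

0.0118


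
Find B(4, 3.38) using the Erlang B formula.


B(N,A) = (A^N/N!) / sum(A^k/k!, k=0..N) with N=4, A=3.38 = 0.2476

0.2476


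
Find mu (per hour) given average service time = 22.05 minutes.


mu = 60 / avg_service_time = 60 / 22.05 = 2.72 per hour

2.72 per hour


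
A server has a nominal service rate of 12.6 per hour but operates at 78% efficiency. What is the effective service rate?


Effective rate = mu * efficiency = 12.6 * 0.78 = 9.83 per hour

9.83 per hour


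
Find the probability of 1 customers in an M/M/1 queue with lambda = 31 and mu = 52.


rho = 31/52; P(n) = (1-rho)*rho^n = (1-31/52)*(31/52)^1 = 0.2408

0.2408


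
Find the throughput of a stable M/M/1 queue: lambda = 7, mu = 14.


For a stable queue (lambda < mu), throughput = lambda = 7 per hour

7 per hour


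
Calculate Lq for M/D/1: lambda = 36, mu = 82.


M/D/1: Lq = rho^2 / (2*(1-rho)) where rho = 36/82; Lq = 0.17

0.17


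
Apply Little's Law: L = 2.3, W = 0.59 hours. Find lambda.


lambda = L / W = 2.3 / 0.59 = 3.9 per hour

3.9 per hour


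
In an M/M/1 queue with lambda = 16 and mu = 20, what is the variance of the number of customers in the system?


rho = 16/20; Var(N) = rho/(1-rho)^2 = 20.0

20.0


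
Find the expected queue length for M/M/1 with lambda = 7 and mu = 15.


rho = 7/15; Lq = rho^2/(1-rho) = 0.41

0.41


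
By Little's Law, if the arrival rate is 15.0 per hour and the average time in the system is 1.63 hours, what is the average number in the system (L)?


L = lambda * W = 15.0 * 1.63 = 24.45

24.45


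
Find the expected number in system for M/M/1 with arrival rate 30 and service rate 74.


rho = 30/74; L = rho/(1-rho) = 0.68

0.68


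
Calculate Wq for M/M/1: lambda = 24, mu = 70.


rho = 24/70; Wq = rho/(mu - lambda) = 0.0075 hours

0.0075 hours


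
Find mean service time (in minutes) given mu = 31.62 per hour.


Mean service time = 60/mu = 60/31.62 = 1.9 minutes

1.9 minutes


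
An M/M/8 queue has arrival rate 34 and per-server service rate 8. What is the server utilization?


rho = lambda/(c*mu) = 34/(8*8) = 0.5313

0.5313


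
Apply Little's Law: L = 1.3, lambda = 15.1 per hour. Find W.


W = L / lambda = 1.3 / 15.1 = 0.0861 hours

0.0861 hours


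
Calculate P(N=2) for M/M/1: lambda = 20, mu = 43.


rho = 20/43; P(n) = (1-rho)*rho^n = (1-20/43)*(20/43)^2 = 0.1157

0.1157


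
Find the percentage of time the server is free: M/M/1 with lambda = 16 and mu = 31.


Idle fraction = (1 - rho) * 100 = (1 - 16/31) * 100 = 48.4%

48.4%


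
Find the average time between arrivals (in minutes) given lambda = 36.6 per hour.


Mean interarrival time = 60/lambda = 60/36.6 = 1.64 minutes

1.64 minutes


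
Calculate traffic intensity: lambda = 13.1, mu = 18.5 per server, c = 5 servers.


rho = lambda / (c * mu) = 13.1 / (5 * 18.5) = 0.1416

0.1416


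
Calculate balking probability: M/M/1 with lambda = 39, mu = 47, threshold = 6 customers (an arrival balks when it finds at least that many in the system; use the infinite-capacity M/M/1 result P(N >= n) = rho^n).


P(N >= 6) = rho^6 = (39/47)^6 = 0.3264

0.3264


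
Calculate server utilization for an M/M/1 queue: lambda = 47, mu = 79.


rho = lambda/mu = 47/79 = 0.5949

0.5949


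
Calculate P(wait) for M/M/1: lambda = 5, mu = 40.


P(wait) = rho = lambda/mu = 5/40 = 0.125

0.125


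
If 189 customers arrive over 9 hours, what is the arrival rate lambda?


lambda = total arrivals / time = 189 / 9 = 21.0 per hour

21.0 per hour


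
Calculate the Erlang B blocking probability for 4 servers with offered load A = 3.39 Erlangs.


B(N,A) = (A^N/N!) / sum(A^k/k!, k=0..N) with N=4, A=3.39 = 0.2486

0.2486


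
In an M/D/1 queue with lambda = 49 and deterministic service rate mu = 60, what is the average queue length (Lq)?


M/D/1: Lq = rho^2 / (2*(1-rho)) where rho = 49/60; Lq = 1.82

1.82


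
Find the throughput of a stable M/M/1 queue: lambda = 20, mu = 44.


For a stable queue (lambda < mu), throughput = lambda = 20 per hour

20 per hour


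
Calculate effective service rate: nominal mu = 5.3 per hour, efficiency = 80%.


Effective rate = mu * efficiency = 5.3 * 0.8 = 4.24 per hour

4.24 per hour


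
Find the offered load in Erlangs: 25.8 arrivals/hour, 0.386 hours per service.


Offered load a = lambda * E[S] = 25.8 * 0.386 = 9.96 Erlangs

9.96 Erlangs


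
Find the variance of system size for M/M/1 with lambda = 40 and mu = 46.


rho = 40/46; Var(N) = rho/(1-rho)^2 = 51.11

51.11


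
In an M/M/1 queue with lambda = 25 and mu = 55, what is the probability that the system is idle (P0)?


P0 = 1 - rho = 1 - 25/55 = 0.5455

0.5455


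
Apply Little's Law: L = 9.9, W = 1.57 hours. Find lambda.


lambda = L / W = 9.9 / 1.57 = 6.31 per hour

6.31 per hour


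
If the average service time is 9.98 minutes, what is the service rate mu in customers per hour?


mu = 60 / avg_service_time = 60 / 9.98 = 6.01 per hour

6.01 per hour


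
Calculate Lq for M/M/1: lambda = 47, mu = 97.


rho = 47/97; Lq = rho^2/(1-rho) = 0.46

0.46


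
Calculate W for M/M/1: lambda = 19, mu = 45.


W = 1/(mu - lambda) = 1/(45 - 19) = 0.0385 hours

0.0385 hours


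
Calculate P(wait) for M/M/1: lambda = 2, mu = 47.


P(wait) = rho = lambda/mu = 2/47 = 0.0426

0.0426


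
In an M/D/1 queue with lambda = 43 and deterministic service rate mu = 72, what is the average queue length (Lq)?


M/D/1: Lq = rho^2 / (2*(1-rho)) where rho = 43/72; Lq = 0.44

0.44


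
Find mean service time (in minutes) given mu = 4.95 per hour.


Mean service time = 60/mu = 60/4.95 = 12.12 minutes

12.12 minutes


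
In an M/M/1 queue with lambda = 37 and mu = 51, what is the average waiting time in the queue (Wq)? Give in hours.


rho = 37/51; Wq = rho/(mu - lambda) = 0.0518 hours

0.0518 hours


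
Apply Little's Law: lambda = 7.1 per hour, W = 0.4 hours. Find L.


L = lambda * W = 7.1 * 0.4 = 2.84

2.84


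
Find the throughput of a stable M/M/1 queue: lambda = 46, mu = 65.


For a stable queue (lambda < mu), throughput = lambda = 46 per hour

46 per hour


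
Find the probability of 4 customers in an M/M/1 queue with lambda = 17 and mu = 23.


rho = 17/23; P(n) = (1-rho)*rho^n = (1-17/23)*(17/23)^4 = 0.0779

0.0779


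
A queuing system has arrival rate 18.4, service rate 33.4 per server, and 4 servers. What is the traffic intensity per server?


rho = lambda / (c * mu) = 18.4 / (4 * 33.4) = 0.1377

0.1377


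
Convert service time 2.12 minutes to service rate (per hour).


mu = 60 / avg_service_time = 60 / 2.12 = 28.3 per hour

28.3 per hour


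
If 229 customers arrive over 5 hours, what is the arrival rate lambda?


lambda = total arrivals / time = 229 / 5 = 45.8 per hour

45.8 per hour


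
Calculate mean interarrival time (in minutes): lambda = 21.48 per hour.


Mean interarrival time = 60/lambda = 60/21.48 = 2.79 minutes

2.79 minutes


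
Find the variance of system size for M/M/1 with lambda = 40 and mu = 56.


rho = 40/56; Var(N) = rho/(1-rho)^2 = 8.75

8.75


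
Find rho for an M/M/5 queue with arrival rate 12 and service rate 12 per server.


rho = lambda/(c*mu) = 12/(5*12) = 0.2

0.2


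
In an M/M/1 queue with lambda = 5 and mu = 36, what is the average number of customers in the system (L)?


rho = 5/36; L = rho/(1-rho) = 0.16

0.16


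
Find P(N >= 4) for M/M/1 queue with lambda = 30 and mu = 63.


P(N >= 4) = rho^4 = (30/63)^4 = 0.0514

0.0514


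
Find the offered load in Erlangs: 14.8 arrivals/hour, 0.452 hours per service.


Offered load a = lambda * E[S] = 14.8 * 0.452 = 6.69 Erlangs

6.69 Erlangs


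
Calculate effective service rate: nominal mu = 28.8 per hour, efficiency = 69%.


Effective rate = mu * efficiency = 28.8 * 0.69 = 19.87 per hour

19.87 per hour


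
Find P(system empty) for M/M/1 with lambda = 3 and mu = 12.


P0 = 1 - rho = 1 - 3/12 = 0.75

0.75


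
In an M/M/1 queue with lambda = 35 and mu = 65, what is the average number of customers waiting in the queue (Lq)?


rho = 35/65; Lq = rho^2/(1-rho) = 0.63

0.63


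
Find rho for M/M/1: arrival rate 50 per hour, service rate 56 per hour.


rho = lambda/mu = 50/56 = 0.8929

0.8929


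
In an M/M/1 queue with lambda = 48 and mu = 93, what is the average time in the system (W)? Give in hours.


W = 1/(mu - lambda) = 1/(93 - 48) = 0.0222 hours

0.0222 hours


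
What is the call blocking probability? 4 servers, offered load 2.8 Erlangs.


B(N,A) = (A^N/N!) / sum(A^k/k!, k=0..N) with N=4, A=2.8 = 0.1837

0.1837


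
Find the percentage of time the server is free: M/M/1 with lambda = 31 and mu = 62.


Idle fraction = (1 - rho) * 100 = (1 - 31/62) * 100 = 50.0%

50.0%


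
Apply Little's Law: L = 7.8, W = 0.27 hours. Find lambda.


lambda = L / W = 7.8 / 0.27 = 28.89 per hour

28.89 per hour


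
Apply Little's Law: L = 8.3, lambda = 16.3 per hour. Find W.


W = L / lambda = 8.3 / 16.3 = 0.5092 hours

0.5092 hours


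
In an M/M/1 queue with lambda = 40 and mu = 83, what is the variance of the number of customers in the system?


rho = 40/83; Var(N) = rho/(1-rho)^2 = 1.8

1.8


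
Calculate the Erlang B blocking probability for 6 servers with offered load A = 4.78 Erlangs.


B(N,A) = (A^N/N!) / sum(A^k/k!, k=0..N) with N=6, A=4.78 = 0.1753

0.1753


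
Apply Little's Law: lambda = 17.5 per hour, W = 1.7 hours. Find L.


L = lambda * W = 17.5 * 1.7 = 29.75

29.75


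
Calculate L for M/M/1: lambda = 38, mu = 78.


rho = 38/78; L = rho/(1-rho) = 0.95

0.95


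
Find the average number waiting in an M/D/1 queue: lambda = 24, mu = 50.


M/D/1: Lq = rho^2 / (2*(1-rho)) where rho = 24/50; Lq = 0.22

0.22


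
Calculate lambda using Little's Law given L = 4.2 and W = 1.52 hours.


lambda = L / W = 4.2 / 1.52 = 2.76 per hour

2.76 per hour


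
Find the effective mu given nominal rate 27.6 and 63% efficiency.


Effective rate = mu * efficiency = 27.6 * 0.63 = 17.39 per hour

17.39 per hour


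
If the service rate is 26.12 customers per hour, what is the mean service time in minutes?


Mean service time = 60/mu = 60/26.12 = 2.3 minutes

2.3 minutes


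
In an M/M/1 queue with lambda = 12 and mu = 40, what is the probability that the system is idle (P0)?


P0 = 1 - rho = 1 - 12/40 = 0.7

0.7


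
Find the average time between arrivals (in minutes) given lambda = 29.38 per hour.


Mean interarrival time = 60/lambda = 60/29.38 = 2.04 minutes

2.04 minutes


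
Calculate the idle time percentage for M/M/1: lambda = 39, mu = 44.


Idle fraction = (1 - rho) * 100 = (1 - 39/44) * 100 = 11.4%

11.4%


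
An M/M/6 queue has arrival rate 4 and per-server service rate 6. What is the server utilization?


rho = lambda/(c*mu) = 4/(6*6) = 0.1111

0.1111


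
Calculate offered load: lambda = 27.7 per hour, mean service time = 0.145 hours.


Offered load a = lambda * E[S] = 27.7 * 0.145 = 4.02 Erlangs

4.02 Erlangs


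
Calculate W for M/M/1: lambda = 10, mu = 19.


W = 1/(mu - lambda) = 1/(19 - 10) = 0.1111 hours

0.1111 hours


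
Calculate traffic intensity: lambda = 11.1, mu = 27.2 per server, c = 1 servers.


rho = lambda / (c * mu) = 11.1 / (1 * 27.2) = 0.4081

0.4081


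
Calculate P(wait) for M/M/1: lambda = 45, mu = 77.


P(wait) = rho = lambda/mu = 45/77 = 0.5844

0.5844


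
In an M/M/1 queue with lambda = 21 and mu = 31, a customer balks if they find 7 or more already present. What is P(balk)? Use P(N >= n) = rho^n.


P(N >= 7) = rho^7 = (21/31)^7 = 0.0655

0.0655


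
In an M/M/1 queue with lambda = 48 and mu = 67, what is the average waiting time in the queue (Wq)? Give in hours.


rho = 48/67; Wq = rho/(mu - lambda) = 0.0377 hours

0.0377 hours


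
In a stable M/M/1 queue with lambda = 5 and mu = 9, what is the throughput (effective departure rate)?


For a stable queue (lambda < mu), throughput = lambda = 5 per hour

5 per hour


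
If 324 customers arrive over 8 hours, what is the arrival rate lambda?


lambda = total arrivals / time = 324 / 8 = 40.5 per hour

40.5 per hour


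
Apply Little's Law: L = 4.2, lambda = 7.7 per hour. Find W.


W = L / lambda = 4.2 / 7.7 = 0.5455 hours

0.5455 hours


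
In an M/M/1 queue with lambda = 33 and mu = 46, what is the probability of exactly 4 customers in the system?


rho = 33/46; P(n) = (1-rho)*rho^n = (1-33/46)*(33/46)^4 = 0.0749

0.0749


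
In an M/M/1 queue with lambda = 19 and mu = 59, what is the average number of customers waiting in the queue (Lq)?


rho = 19/59; Lq = rho^2/(1-rho) = 0.15

0.15


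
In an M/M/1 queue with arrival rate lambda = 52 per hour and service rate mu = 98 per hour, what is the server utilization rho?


rho = lambda/mu = 52/98 = 0.5306

0.5306


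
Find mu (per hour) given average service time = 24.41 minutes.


mu = 60 / avg_service_time = 60 / 24.41 = 2.46 per hour

2.46 per hour


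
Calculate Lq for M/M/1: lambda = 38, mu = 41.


rho = 38/41; Lq = rho^2/(1-rho) = 11.74

11.74


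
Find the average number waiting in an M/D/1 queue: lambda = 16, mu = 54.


M/D/1: Lq = rho^2 / (2*(1-rho)) where rho = 16/54; Lq = 0.06

0.06


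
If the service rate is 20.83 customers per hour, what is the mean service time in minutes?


Mean service time = 60/mu = 60/20.83 = 2.88 minutes

2.88 minutes


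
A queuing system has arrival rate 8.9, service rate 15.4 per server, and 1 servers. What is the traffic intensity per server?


rho = lambda / (c * mu) = 8.9 / (1 * 15.4) = 0.5779

0.5779


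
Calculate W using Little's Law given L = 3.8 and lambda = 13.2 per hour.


W = L / lambda = 3.8 / 13.2 = 0.2879 hours

0.2879 hours


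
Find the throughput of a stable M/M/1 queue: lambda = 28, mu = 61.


For a stable queue (lambda < mu), throughput = lambda = 28 per hour

28 per hour


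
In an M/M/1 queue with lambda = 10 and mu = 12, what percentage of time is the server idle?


Idle fraction = (1 - rho) * 100 = (1 - 10/12) * 100 = 16.7%

16.7%


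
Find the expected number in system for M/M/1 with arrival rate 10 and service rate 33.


rho = 10/33; L = rho/(1-rho) = 0.43

0.43


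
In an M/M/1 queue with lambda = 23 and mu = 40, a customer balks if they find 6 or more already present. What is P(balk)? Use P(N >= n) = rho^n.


P(N >= 6) = rho^6 = (23/40)^6 = 0.0361

0.0361


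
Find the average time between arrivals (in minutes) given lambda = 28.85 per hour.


Mean interarrival time = 60/lambda = 60/28.85 = 2.08 minutes

2.08 minutes


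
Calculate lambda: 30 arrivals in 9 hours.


lambda = total arrivals / time = 30 / 9 = 3.33 per hour

3.33 per hour


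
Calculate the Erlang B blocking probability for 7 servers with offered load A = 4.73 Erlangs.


B(N,A) = (A^N/N!) / sum(A^k/k!, k=0..N) with N=7, A=4.73 = 0.1038

0.1038


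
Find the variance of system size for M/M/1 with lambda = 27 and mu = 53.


rho = 27/53; Var(N) = rho/(1-rho)^2 = 2.12

2.12


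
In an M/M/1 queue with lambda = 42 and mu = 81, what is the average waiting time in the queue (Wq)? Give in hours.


rho = 42/81; Wq = rho/(mu - lambda) = 0.0133 hours

0.0133 hours


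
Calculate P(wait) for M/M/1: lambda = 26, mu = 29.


P(wait) = rho = lambda/mu = 26/29 = 0.8966

0.8966


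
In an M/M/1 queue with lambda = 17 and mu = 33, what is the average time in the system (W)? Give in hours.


W = 1/(mu - lambda) = 1/(33 - 17) = 0.0625 hours

0.0625 hours


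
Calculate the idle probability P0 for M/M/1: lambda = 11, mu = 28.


P0 = 1 - rho = 1 - 11/28 = 0.6071

0.6071


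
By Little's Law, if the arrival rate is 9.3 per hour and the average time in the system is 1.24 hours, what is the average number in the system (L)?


L = lambda * W = 9.3 * 1.24 = 11.53

11.53


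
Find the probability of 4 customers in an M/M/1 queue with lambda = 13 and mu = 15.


rho = 13/15; P(n) = (1-rho)*rho^n = (1-13/15)*(13/15)^4 = 0.0752

0.0752


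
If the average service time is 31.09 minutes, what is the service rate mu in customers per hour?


mu = 60 / avg_service_time = 60 / 31.09 = 1.93 per hour

1.93 per hour


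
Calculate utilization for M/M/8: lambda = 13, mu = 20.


rho = lambda/(c*mu) = 13/(8*20) = 0.0813

0.0813


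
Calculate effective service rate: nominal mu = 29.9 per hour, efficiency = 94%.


Effective rate = mu * efficiency = 29.9 * 0.94 = 28.11 per hour

28.11 per hour


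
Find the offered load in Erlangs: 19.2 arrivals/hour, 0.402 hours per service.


Offered load a = lambda * E[S] = 19.2 * 0.402 = 7.72 Erlangs

7.72 Erlangs


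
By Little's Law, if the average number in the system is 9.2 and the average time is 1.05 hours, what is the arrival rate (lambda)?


lambda = L / W = 9.2 / 1.05 = 8.76 per hour

8.76 per hour


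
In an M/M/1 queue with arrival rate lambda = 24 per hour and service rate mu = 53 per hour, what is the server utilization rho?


rho = lambda/mu = 24/53 = 0.4528

0.4528


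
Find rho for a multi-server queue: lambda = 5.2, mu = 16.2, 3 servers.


rho = lambda / (c * mu) = 5.2 / (3 * 16.2) = 0.107

0.107


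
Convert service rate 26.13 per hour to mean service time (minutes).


Mean service time = 60/mu = 60/26.13 = 2.3 minutes

2.3 minutes


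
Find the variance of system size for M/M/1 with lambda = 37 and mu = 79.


rho = 37/79; Var(N) = rho/(1-rho)^2 = 1.66

1.66


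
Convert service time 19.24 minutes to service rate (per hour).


mu = 60 / avg_service_time = 60 / 19.24 = 3.12 per hour

3.12 per hour


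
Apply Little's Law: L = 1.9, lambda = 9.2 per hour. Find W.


W = L / lambda = 1.9 / 9.2 = 0.2065 hours

0.2065 hours


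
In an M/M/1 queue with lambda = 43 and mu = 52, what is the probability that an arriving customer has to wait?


P(wait) = rho = lambda/mu = 43/52 = 0.8269

0.8269


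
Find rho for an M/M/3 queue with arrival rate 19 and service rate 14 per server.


rho = lambda/(c*mu) = 19/(3*14) = 0.4524

0.4524


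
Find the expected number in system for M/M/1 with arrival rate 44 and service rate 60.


rho = 44/60; L = rho/(1-rho) = 2.75

2.75


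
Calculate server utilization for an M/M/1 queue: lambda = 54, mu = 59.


rho = lambda/mu = 54/59 = 0.9153

0.9153


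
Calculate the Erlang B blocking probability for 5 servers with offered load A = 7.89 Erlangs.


B(N,A) = (A^N/N!) / sum(A^k/k!, k=0..N) with N=5, A=7.89 = 0.4735

0.4735


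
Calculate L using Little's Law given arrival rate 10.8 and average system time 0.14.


L = lambda * W = 10.8 * 0.14 = 1.51

1.51


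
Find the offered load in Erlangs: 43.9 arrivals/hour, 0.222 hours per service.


Offered load a = lambda * E[S] = 43.9 * 0.222 = 9.75 Erlangs

9.75 Erlangs


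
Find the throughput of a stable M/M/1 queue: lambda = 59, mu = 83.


For a stable queue (lambda < mu), throughput = lambda = 59 per hour

59 per hour


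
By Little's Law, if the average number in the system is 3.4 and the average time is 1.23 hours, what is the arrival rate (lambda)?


lambda = L / W = 3.4 / 1.23 = 2.76 per hour

2.76 per hour


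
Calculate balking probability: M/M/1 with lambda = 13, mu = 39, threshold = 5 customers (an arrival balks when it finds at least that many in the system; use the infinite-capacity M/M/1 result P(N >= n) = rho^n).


P(N >= 5) = rho^5 = (13/39)^5 = 0.0041

0.0041


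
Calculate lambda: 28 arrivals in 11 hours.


lambda = total arrivals / time = 28 / 11 = 2.55 per hour

2.55 per hour


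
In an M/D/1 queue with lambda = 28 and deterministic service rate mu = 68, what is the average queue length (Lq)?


M/D/1: Lq = rho^2 / (2*(1-rho)) where rho = 28/68; Lq = 0.14

0.14


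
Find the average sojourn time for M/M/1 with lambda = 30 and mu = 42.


W = 1/(mu - lambda) = 1/(42 - 30) = 0.0833 hours

0.0833 hours


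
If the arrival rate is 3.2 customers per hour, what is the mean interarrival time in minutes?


Mean interarrival time = 60/lambda = 60/3.2 = 18.75 minutes

18.75 minutes


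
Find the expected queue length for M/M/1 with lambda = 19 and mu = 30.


rho = 19/30; Lq = rho^2/(1-rho) = 1.09

1.09


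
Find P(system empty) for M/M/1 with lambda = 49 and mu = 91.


P0 = 1 - rho = 1 - 49/91 = 0.4615

0.4615


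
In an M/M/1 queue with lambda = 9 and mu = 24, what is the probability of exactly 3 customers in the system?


rho = 9/24; P(n) = (1-rho)*rho^n = (1-9/24)*(9/24)^3 = 0.033

0.033


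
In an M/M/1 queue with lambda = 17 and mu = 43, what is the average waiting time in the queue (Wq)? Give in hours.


rho = 17/43; Wq = rho/(mu - lambda) = 0.0152 hours

0.0152 hours


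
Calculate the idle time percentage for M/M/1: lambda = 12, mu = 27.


Idle fraction = (1 - rho) * 100 = (1 - 12/27) * 100 = 55.6%

55.6%


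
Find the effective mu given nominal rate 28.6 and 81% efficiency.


Effective rate = mu * efficiency = 28.6 * 0.81 = 23.17 per hour

23.17 per hour


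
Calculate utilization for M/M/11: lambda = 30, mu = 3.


rho = lambda/(c*mu) = 30/(11*3) = 0.9091

0.9091


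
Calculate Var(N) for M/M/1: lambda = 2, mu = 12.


rho = 2/12; Var(N) = rho/(1-rho)^2 = 0.24

0.24


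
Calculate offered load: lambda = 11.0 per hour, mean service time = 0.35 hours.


Offered load a = lambda * E[S] = 11.0 * 0.35 = 3.85 Erlangs

3.85 Erlangs


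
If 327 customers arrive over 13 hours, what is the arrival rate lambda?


lambda = total arrivals / time = 327 / 13 = 25.15 per hour

25.15 per hour


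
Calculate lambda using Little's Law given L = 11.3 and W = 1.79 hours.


lambda = L / W = 11.3 / 1.79 = 6.31 per hour

6.31 per hour


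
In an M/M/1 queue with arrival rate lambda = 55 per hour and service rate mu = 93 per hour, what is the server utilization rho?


rho = lambda/mu = 55/93 = 0.5914

0.5914


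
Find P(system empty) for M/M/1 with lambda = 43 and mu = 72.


P0 = 1 - rho = 1 - 43/72 = 0.4028

0.4028


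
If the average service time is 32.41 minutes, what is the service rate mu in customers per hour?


mu = 60 / avg_service_time = 60 / 32.41 = 1.85 per hour

1.85 per hour


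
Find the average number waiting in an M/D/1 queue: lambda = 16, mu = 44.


M/D/1: Lq = rho^2 / (2*(1-rho)) where rho = 16/44; Lq = 0.1

0.1


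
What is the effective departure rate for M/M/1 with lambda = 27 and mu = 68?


For a stable queue (lambda < mu), throughput = lambda = 27 per hour

27 per hour


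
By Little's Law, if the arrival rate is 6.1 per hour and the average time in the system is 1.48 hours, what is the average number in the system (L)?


L = lambda * W = 6.1 * 1.48 = 9.03

9.03


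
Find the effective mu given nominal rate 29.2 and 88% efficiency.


Effective rate = mu * efficiency = 29.2 * 0.88 = 25.7 per hour

25.7 per hour


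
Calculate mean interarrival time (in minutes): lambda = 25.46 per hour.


Mean interarrival time = 60/lambda = 60/25.46 = 2.36 minutes

2.36 minutes


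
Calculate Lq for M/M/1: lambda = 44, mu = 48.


rho = 44/48; Lq = rho^2/(1-rho) = 10.08

10.08


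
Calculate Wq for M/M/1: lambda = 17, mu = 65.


rho = 17/65; Wq = rho/(mu - lambda) = 0.0054 hours

0.0054 hours


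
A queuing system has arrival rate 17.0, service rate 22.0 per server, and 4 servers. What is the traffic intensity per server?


rho = lambda / (c * mu) = 17.0 / (4 * 22.0) = 0.1932

0.1932


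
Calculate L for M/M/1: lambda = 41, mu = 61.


rho = 41/61; L = rho/(1-rho) = 2.05

2.05


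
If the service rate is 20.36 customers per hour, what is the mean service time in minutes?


Mean service time = 60/mu = 60/20.36 = 2.95 minutes

2.95 minutes


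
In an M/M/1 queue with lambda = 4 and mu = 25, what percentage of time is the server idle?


Idle fraction = (1 - rho) * 100 = (1 - 4/25) * 100 = 84.0%

84.0%


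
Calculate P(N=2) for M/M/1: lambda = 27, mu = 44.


rho = 27/44; P(n) = (1-rho)*rho^n = (1-27/44)*(27/44)^2 = 0.1455

0.1455


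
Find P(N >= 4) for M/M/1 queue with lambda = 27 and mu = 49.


P(N >= 4) = rho^4 = (27/49)^4 = 0.0922

0.0922


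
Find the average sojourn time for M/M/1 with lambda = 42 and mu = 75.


W = 1/(mu - lambda) = 1/(75 - 42) = 0.0303 hours

0.0303 hours


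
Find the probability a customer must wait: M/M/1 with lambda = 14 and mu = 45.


P(wait) = rho = lambda/mu = 14/45 = 0.3111

0.3111


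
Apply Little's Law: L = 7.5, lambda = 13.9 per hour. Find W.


W = L / lambda = 7.5 / 13.9 = 0.5396 hours

0.5396 hours


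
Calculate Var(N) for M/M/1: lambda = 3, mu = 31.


rho = 3/31; Var(N) = rho/(1-rho)^2 = 0.12

0.12


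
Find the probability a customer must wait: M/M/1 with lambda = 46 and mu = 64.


P(wait) = rho = lambda/mu = 46/64 = 0.7188

0.7188


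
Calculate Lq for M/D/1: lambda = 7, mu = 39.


M/D/1: Lq = rho^2 / (2*(1-rho)) where rho = 7/39; Lq = 0.02

0.02


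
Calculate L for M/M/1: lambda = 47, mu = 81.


rho = 47/81; L = rho/(1-rho) = 1.38

1.38


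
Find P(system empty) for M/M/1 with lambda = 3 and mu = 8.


P0 = 1 - rho = 1 - 3/8 = 0.625

0.625


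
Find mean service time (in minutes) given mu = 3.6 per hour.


Mean service time = 60/mu = 60/3.6 = 16.67 minutes

16.67 minutes


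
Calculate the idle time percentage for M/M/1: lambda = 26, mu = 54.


Idle fraction = (1 - rho) * 100 = (1 - 26/54) * 100 = 51.9%

51.9%


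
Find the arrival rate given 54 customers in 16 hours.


lambda = total arrivals / time = 54 / 16 = 3.38 per hour

3.38 per hour


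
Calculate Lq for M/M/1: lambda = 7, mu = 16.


rho = 7/16; Lq = rho^2/(1-rho) = 0.34

0.34


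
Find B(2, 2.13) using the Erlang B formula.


B(N,A) = (A^N/N!) / sum(A^k/k!, k=0..N) with N=2, A=2.13 = 0.4202

0.4202


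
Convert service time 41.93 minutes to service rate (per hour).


mu = 60 / avg_service_time = 60 / 41.93 = 1.43 per hour

1.43 per hour


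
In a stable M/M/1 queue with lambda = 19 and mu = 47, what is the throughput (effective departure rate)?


For a stable queue (lambda < mu), throughput = lambda = 19 per hour

19 per hour


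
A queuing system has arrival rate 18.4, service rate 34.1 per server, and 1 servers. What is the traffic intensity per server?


rho = lambda / (c * mu) = 18.4 / (1 * 34.1) = 0.5396

0.5396


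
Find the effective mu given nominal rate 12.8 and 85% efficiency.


Effective rate = mu * efficiency = 12.8 * 0.85 = 10.88 per hour

10.88 per hour


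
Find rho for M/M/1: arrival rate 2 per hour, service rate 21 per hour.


rho = lambda/mu = 2/21 = 0.0952

0.0952


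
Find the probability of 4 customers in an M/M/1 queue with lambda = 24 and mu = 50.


rho = 24/50; P(n) = (1-rho)*rho^n = (1-24/50)*(24/50)^4 = 0.0276

0.0276


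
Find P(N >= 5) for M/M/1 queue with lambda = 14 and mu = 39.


P(N >= 5) = rho^5 = (14/39)^5 = 0.006

0.006


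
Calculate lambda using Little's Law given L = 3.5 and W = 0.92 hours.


lambda = L / W = 3.5 / 0.92 = 3.8 per hour

3.8 per hour


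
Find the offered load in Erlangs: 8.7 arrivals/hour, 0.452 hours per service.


Offered load a = lambda * E[S] = 8.7 * 0.452 = 3.93 Erlangs

3.93 Erlangs


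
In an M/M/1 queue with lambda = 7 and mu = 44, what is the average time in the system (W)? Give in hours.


W = 1/(mu - lambda) = 1/(44 - 7) = 0.027 hours

0.027 hours


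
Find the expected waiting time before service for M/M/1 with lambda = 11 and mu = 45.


rho = 11/45; Wq = rho/(mu - lambda) = 0.0072 hours

0.0072 hours


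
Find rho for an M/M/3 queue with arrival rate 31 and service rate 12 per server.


rho = lambda/(c*mu) = 31/(3*12) = 0.8611

0.8611


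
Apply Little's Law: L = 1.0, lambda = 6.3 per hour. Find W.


W = L / lambda = 1.0 / 6.3 = 0.1587 hours

0.1587 hours


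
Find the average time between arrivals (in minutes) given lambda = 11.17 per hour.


Mean interarrival time = 60/lambda = 60/11.17 = 5.37 minutes

5.37 minutes


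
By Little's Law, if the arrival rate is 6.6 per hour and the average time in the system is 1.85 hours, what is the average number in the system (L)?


L = lambda * W = 6.6 * 1.85 = 12.21

12.21


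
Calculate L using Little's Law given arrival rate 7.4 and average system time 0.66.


L = lambda * W = 7.4 * 0.66 = 4.88

4.88


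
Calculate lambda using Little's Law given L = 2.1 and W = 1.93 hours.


lambda = L / W = 2.1 / 1.93 = 1.09 per hour

1.09 per hour


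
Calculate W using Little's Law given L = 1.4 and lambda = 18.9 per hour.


W = L / lambda = 1.4 / 18.9 = 0.0741 hours

0.0741 hours


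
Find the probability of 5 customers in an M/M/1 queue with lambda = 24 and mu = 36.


rho = 24/36; P(n) = (1-rho)*rho^n = (1-24/36)*(24/36)^5 = 0.0439

0.0439


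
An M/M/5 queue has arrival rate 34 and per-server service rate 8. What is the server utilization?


rho = lambda/(c*mu) = 34/(5*8) = 0.85

0.85


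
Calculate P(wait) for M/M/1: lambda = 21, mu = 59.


P(wait) = rho = lambda/mu = 21/59 = 0.3559

0.3559


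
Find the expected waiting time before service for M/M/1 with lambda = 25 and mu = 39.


rho = 25/39; Wq = rho/(mu - lambda) = 0.0458 hours

0.0458 hours


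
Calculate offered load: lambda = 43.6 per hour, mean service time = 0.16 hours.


Offered load a = lambda * E[S] = 43.6 * 0.16 = 6.98 Erlangs

6.98 Erlangs


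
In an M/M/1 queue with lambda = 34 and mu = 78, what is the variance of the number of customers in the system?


rho = 34/78; Var(N) = rho/(1-rho)^2 = 1.37

1.37


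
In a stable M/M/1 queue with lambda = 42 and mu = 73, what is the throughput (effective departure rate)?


For a stable queue (lambda < mu), throughput = lambda = 42 per hour

42 per hour


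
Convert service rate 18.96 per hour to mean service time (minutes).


Mean service time = 60/mu = 60/18.96 = 3.16 minutes

3.16 minutes


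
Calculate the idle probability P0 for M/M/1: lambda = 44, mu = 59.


P0 = 1 - rho = 1 - 44/59 = 0.2542

0.2542


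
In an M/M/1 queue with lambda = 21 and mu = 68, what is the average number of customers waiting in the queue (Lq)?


rho = 21/68; Lq = rho^2/(1-rho) = 0.14

0.14


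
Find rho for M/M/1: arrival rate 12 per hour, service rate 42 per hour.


rho = lambda/mu = 12/42 = 0.2857

0.2857


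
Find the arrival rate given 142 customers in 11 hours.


lambda = total arrivals / time = 142 / 11 = 12.91 per hour

12.91 per hour


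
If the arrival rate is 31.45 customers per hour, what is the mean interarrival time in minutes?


Mean interarrival time = 60/lambda = 60/31.45 = 1.91 minutes

1.91 minutes
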